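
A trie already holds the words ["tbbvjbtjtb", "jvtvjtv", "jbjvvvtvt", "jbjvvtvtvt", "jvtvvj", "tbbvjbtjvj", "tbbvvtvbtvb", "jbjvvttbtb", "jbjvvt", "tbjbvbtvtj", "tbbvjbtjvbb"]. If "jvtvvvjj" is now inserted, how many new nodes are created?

3

The longest prefix of "jvtvvvjj" already in the trie is "jvtvv" (length 5).
So 8 − 5 = 3 new nodes.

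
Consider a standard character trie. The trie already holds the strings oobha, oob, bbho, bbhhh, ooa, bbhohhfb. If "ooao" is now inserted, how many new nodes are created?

"ooa" is already a path in the trie; the remaining "o" must be added.
Each of the 1 remaining characters creates one node.

1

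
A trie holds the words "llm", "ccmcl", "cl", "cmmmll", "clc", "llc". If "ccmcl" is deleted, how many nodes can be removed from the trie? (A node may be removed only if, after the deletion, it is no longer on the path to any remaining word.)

Walk "ccmcl" from the leaf back toward the root, removing each node that no remaining word uses.
The suffix "cmcl" (4 nodes) is used only by "ccmcl"; the node for "c" still has the child "l", so pruning stops there.
Nodes removed: 4

4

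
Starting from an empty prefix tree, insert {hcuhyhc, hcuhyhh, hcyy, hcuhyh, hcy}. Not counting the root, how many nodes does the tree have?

Count nodes per top-level branch (shared prefixes stored once):
  'h'-branch (hcuhyh, hcuhyhc, hcuhyhh, hcy, hcyy): 10 nodes
Sum: 10

10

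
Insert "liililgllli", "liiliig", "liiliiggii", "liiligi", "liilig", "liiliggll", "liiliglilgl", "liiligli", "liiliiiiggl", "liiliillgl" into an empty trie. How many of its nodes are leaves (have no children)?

7

Leaves are exactly the stored words that no other stored word extends.
Those words: "liiliggll", "liiligi", "liiliglilgl", "liiliiggii", "liiliiiiggl", "liiliillgl", "liililgllli"
Leaf count: 7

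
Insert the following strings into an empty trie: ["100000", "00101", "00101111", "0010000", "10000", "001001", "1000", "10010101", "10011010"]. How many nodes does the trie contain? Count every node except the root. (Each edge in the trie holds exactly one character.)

27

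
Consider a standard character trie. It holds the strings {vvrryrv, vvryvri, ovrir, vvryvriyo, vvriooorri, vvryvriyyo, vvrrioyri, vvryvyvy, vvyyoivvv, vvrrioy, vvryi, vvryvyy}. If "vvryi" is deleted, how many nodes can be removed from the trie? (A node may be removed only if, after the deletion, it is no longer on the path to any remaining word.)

1

A node on "vvryi"'s path can go only if nothing else ends at it or branches off below it.
The suffix "i" (1 node) is used only by "vvryi"; the node for "vvry" still has the child "v", so pruning stops there.
Nodes removed: 1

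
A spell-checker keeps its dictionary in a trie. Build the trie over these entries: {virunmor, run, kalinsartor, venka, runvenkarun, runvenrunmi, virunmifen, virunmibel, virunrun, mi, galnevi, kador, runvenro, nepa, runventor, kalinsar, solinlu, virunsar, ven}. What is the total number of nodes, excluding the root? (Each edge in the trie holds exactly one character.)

79

For each word, the new-node count is its length minus the longest prefix already in the trie:
  "virunmor" → 8 new (v, i, r, u, n, m, o, r)
  "run" → 3 new (r, u, n)
  "kalinsartor" → 11 new (k, a, l, i, n, s, a, r, t, o, r)
  "venka" → prefix "v" already present; 4 new (e, n, k, a)
  "runvenkarun" → prefix "run" already present; 8 new (v, e, n, k, a, r, u, n)
  "runvenrunmi" → prefix "runven" already present; 5 new (r, u, n, m, i)
  "virunmifen" → prefix "virunm" already present; 4 new (i, f, e, n)
  "virunmibel" → prefix "virunmi" already present; 3 new (b, e, l)
  "virunrun" → prefix "virun" already present; 3 new (r, u, n)
  "mi" → 2 new (m, i)
  "galnevi" → 7 new (g, a, l, n, e, v, i)
  "kador" → prefix "ka" already present; 3 new (d, o, r)
  "runvenro" → prefix "runvenr" already present; 1 new (o)
  "nepa" → 4 new (n, e, p, a)
  "runventor" → prefix "runven" already present; 3 new (t, o, r)
  "kalinsar" → prefix "kalinsar" already present; 0 new (none)
  "solinlu" → 7 new (s, o, l, i, n, l, u)
  "virunsar" → prefix "virun" already present; 3 new (s, a, r)
  "ven" → prefix "ven" already present; 0 new (none)
Total nodes = 8 + 3 + 11 + 4 + 8 + 5 + 4 + 3 + 3 + 2 + 7 + 3 + 1 + 4 + 3 + 0 + 7 + 3 + 0 = 79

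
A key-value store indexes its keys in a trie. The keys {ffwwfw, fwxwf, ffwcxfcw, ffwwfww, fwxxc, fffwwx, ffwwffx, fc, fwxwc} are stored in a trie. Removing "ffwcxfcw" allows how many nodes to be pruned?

A node on "ffwcxfcw"'s path can go only if nothing else ends at it or branches off below it.
The suffix "cxfcw" (5 nodes) is used only by "ffwcxfcw"; the node for "ffw" still has the child "w", so pruning stops there.
Nodes removed: 5

5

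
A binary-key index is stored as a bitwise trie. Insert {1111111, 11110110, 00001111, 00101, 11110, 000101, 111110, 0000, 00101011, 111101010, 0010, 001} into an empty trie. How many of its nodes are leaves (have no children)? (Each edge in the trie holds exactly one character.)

7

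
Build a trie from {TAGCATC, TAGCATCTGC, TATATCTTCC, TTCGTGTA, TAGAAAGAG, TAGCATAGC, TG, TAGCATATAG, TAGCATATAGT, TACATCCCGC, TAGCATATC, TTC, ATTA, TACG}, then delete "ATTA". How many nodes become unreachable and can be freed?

4

Walk "ATTA" from the leaf back toward the root, removing each node that no remaining word uses.
No other word shares any prefix with "ATTA", so all 4 of its nodes go.
Nodes removed: 4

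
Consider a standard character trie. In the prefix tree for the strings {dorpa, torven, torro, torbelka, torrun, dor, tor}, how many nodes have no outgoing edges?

Leaves are exactly the stored words that no other stored word extends.
Those words: "dorpa", "torbelka", "torro", "torrun", "torven"
Leaf count: 5

5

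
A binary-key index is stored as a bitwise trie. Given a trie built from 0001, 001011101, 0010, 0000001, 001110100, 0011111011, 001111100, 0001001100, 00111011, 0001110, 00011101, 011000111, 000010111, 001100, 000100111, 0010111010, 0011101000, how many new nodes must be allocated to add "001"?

Every character of "001" already lies on an existing path (it is a prefix of some stored word).
No new nodes are needed: 0.

0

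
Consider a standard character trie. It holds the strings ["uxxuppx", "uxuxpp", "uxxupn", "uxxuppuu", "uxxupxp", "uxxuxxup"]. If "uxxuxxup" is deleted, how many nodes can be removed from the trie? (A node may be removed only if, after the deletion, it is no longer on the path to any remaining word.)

4

After clearing the end-marker at "uxxuxxup", prune upward until reaching a node still needed by another word.
The suffix "xxup" (4 nodes) is used only by "uxxuxxup"; the node for "uxxu" still has the child "p", so pruning stops there.
Nodes removed: 4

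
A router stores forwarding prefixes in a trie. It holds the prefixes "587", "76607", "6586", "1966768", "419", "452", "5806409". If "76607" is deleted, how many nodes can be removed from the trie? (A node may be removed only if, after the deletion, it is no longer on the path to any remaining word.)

A node on "76607"'s path can go only if nothing else ends at it or branches off below it.
No other word shares any prefix with "76607", so all 5 of its nodes go.
Nodes removed: 5

5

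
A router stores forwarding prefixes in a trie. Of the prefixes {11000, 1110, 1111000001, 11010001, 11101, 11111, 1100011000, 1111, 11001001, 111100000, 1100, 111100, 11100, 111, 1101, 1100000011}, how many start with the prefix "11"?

Filter for entries beginning with "11":
Matches: "1100", "11000", "1100000011", "1100011000", "11001001", "1101", "11010001", "111", "1110", "11100", "11101", "1111", "111100", "111100000", "1111000001", "11111"
Count: 16

16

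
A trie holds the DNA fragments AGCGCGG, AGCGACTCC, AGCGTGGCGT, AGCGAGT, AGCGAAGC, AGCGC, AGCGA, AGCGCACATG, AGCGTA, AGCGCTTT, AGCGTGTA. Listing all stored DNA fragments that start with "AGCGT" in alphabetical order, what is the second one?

AGCGTGGCGT

DFS of the "AGCGT" subtree visits, in order: "AGCGTA", "AGCGTGGCGT", "AGCGTGTA"
The 2nd is AGCGTGGCGT.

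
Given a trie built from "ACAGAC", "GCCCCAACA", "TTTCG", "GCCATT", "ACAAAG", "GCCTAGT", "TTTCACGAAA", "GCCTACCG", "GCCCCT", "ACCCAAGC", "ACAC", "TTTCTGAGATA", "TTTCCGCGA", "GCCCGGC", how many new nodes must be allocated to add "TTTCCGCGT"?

1

Walking "TTTCCGCGT" from the root, the first 8 characters ("TTTCCGCG") follow existing edges; "T" is the first miss.
New nodes needed: |"TTTCCGCGT"| − 8 = 9 − 8 = 1.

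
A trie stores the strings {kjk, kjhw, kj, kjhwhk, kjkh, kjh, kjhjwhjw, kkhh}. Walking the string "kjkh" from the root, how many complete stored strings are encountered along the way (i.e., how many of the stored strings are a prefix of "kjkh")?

3

Check each prefix of "kjkh" against the stored set — each match is an end-marker on the path.
Prefixes of the query that are stored words: "kj", "kjk", "kjkh"
Count: 3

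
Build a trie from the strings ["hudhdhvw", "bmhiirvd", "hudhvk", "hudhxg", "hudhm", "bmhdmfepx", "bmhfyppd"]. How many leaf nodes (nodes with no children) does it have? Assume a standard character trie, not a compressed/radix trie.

7

A leaf is a node with no children — equivalently, the end of a word that is not a proper prefix of any other stored word.
Those words: "bmhdmfepx", "bmhfyppd", "bmhiirvd", "hudhdhvw", "hudhm", "hudhvk", "hudhxg"
Leaf count: 7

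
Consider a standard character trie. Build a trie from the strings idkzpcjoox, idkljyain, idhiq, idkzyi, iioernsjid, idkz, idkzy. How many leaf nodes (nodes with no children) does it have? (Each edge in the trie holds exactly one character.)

5

A leaf is a node with no children — equivalently, the end of a word that is not a proper prefix of any other stored word.
Those words: "idhiq", "idkljyain", "idkzpcjoox", "idkzyi", "iioernsjid"
Leaf count: 5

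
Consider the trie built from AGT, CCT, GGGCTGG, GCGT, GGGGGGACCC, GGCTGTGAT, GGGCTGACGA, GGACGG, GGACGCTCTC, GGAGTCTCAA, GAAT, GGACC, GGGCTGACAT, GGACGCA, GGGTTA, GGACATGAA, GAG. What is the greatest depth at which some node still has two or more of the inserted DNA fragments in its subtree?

8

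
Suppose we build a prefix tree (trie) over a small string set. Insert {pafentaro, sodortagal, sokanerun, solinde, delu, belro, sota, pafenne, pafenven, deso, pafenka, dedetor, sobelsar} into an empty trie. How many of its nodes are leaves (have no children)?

13

Leaves are exactly the stored words that no other stored word extends.
Those words: "belro", "dedetor", "delu", "deso", "pafenka", "pafenne", "pafentaro", "pafenven", "sobelsar", "sodortagal", "sokanerun", "solinde", "sota"
Leaf count: 13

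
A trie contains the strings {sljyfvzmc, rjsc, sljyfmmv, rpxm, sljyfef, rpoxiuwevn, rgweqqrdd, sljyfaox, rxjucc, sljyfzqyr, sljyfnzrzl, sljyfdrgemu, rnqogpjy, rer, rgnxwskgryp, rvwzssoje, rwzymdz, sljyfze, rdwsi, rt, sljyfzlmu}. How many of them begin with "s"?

Filter for entries beginning with "s":
Words under "s": sljyfaox, sljyfdrgemu, sljyfef, sljyfmmv, sljyfnzrzl, sljyfvzmc, sljyfze, sljyfzlmu, sljyfzqyr
Count: 9

9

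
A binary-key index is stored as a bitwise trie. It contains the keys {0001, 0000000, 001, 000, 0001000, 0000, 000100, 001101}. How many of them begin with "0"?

8

Filter for entries beginning with "0":
Words under "0": 000, 0000, 0000000, 0001, 000100, 0001000, 001, 001101
Count: 8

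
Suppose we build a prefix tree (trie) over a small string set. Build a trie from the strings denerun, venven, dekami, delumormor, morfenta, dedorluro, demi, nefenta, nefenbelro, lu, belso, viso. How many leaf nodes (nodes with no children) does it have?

12

Leaves are exactly the stored words that no other stored word extends.
Those words: "belso", "dedorluro", "dekami", "delumormor", "demi", "denerun", "lu", "morfenta", "nefenbelro", "nefenta", "venven", "viso"
Leaf count: 12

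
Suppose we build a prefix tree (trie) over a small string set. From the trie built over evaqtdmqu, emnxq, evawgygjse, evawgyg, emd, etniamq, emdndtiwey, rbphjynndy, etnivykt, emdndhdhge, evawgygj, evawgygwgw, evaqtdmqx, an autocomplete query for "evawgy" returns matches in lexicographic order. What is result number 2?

evawgygj

DFS of the "evawgy" subtree visits, in order: "evawgyg", "evawgygj", "evawgygjse", "evawgygwgw"
Position 2: evawgygj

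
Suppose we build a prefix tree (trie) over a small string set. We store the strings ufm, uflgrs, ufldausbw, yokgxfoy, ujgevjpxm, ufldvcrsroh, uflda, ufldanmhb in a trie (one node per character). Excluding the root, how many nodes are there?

40

For each word, the new-node count is its length minus the longest prefix already in the trie:
  "ufm" → 3 new (u, f, m)
  "uflgrs" → prefix "uf" already present; 4 new (l, g, r, s)
  "ufldausbw" → prefix "ufl" already present; 6 new (d, a, u, s, b, w)
  "yokgxfoy" → 8 new (y, o, k, g, x, f, o, y)
  "ujgevjpxm" → prefix "u" already present; 8 new (j, g, e, v, j, p, x, m)
  "ufldvcrsroh" → prefix "ufld" already present; 7 new (v, c, r, s, r, o, h)
  "uflda" → prefix "uflda" already present; 0 new (none)
  "ufldanmhb" → prefix "uflda" already present; 4 new (n, m, h, b)
Total nodes = 3 + 4 + 6 + 8 + 8 + 7 + 0 + 4 = 40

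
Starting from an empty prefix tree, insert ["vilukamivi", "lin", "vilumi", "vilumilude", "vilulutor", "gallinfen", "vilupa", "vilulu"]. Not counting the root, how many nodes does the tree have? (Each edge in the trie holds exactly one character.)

35

For each word, the new-node count is its length minus the longest prefix already in the trie:
  "vilukamivi" → 10 new (v, i, l, u, k, a, m, i, v, i)
  "lin" → 3 new (l, i, n)
  "vilumi" → prefix "vilu" already present; 2 new (m, i)
  "vilumilude" → prefix "vilumi" already present; 4 new (l, u, d, e)
  "vilulutor" → prefix "vilu" already present; 5 new (l, u, t, o, r)
  "gallinfen" → 9 new (g, a, l, l, i, n, f, e, n)
  "vilupa" → prefix "vilu" already present; 2 new (p, a)
  "vilulu" → prefix "vilulu" already present; 0 new (none)
Total nodes = 10 + 3 + 2 + 4 + 5 + 9 + 2 + 0 = 35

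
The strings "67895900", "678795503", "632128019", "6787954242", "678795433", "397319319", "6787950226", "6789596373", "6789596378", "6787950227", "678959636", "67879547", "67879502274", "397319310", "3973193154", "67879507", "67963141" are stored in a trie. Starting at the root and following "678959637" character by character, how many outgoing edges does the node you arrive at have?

2

Walk "678959637" from the root, arriving at one node.
Distinct next characters after "678959637": 3, 8.
That node has 2 child edges.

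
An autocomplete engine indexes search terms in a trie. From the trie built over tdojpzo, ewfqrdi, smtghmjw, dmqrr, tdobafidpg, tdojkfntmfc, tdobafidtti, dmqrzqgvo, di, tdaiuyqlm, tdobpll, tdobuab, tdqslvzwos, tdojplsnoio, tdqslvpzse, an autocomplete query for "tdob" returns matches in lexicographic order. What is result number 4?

DFS of the "tdob" subtree visits, in order: "tdobafidpg", "tdobafidtti", "tdobpll", "tdobuab"
Position 4: tdobuab

tdobuab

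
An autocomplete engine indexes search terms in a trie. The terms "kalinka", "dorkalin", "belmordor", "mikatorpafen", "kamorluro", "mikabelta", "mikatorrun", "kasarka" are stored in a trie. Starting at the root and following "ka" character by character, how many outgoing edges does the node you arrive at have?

Follow the path "ka" to its node, then look at its outgoing edges.
Distinct next characters after "ka": l, m, s.
That node has 3 child edges.

3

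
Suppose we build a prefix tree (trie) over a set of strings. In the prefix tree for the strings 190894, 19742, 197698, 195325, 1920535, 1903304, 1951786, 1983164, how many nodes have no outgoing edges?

8

A leaf is a node with no children — equivalently, the end of a word that is not a proper prefix of any other stored word.
Those words: "1903304", "190894", "1920535", "1951786", "195325", "19742", "197698", "1983164"
Leaf count: 8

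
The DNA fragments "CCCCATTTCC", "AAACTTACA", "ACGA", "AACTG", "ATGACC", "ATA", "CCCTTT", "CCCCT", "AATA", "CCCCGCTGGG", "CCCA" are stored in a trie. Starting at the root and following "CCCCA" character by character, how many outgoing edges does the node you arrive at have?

Walk "CCCCA" from the root, arriving at one node.
Distinct next characters after "CCCCA": T.
That node has 1 child edge.

1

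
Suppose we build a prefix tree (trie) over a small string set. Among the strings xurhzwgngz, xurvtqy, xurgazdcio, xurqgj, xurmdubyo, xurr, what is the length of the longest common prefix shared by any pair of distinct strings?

3

The deepest shared node is where two words last agree before diverging.
e.g. "xurgazdcio" and "xurhzwgngz" share the prefix "xur" of length 3; no pair shares a longer one.
Longest shared-prefix length: 3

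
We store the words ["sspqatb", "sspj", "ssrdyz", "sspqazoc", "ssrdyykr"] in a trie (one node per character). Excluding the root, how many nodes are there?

18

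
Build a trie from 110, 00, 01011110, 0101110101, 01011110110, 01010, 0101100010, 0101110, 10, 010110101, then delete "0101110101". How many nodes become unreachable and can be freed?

After clearing the end-marker at "0101110101", prune upward until reaching a node still needed by another word.
The suffix "101" (3 nodes) is used only by "0101110101"; "0101110" is itself a stored word, so pruning stops there.
Nodes removed: 3

3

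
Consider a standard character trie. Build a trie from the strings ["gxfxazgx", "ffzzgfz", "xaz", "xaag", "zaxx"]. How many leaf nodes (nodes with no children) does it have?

5

A leaf is a node with no children — equivalently, the end of a word that is not a proper prefix of any other stored word.
Those words: "ffzzgfz", "gxfxazgx", "xaag", "xaz", "zaxx"
Leaf count: 5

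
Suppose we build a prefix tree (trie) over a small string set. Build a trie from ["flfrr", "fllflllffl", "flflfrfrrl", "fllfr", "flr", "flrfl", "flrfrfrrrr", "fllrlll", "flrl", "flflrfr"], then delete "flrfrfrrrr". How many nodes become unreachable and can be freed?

A node on "flrfrfrrrr"'s path can go only if nothing else ends at it or branches off below it.
The suffix "rfrrrr" (6 nodes) is used only by "flrfrfrrrr"; the node for "flrf" still has the child "l", so pruning stops there.
Nodes removed: 6

6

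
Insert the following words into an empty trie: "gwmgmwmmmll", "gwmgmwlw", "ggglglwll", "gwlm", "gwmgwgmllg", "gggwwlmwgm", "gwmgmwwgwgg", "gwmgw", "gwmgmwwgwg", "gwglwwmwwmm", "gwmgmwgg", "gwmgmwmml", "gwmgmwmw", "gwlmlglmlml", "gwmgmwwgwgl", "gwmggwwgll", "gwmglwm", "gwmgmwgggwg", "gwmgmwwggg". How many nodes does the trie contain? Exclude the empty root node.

76

Trace insertions, counting only characters that open a new branch:
  "gwmgmwmmmll" → 11 new (g, w, m, g, m, w, m, m, m, l, l)
  "gwmgmwlw" → prefix "gwmgmw" already present; 2 new (l, w)
  "ggglglwll" → prefix "g" already present; 8 new (g, g, l, g, l, w, l, l)
  "gwlm" → prefix "gw" already present; 2 new (l, m)
  "gwmgwgmllg" → prefix "gwmg" already present; 6 new (w, g, m, l, l, g)
  "gggwwlmwgm" → prefix "ggg" already present; 7 new (w, w, l, m, w, g, m)
  "gwmgmwwgwgg" → prefix "gwmgmw" already present; 5 new (w, g, w, g, g)
  "gwmgw" → prefix "gwmgw" already present; 0 new (none)
  "gwmgmwwgwg" → prefix "gwmgmwwgwg" already present; 0 new (none)
  "gwglwwmwwmm" → prefix "gw" already present; 9 new (g, l, w, w, m, w, w, m, m)
  "gwmgmwgg" → prefix "gwmgmw" already present; 2 new (g, g)
  "gwmgmwmml" → prefix "gwmgmwmm" already present; 1 new (l)
  "gwmgmwmw" → prefix "gwmgmwm" already present; 1 new (w)
  "gwlmlglmlml" → prefix "gwlm" already present; 7 new (l, g, l, m, l, m, l)
  "gwmgmwwgwgl" → prefix "gwmgmwwgwg" already present; 1 new (l)
  "gwmggwwgll" → prefix "gwmg" already present; 6 new (g, w, w, g, l, l)
  "gwmglwm" → prefix "gwmg" already present; 3 new (l, w, m)
  "gwmgmwgggwg" → prefix "gwmgmwgg" already present; 3 new (g, w, g)
  "gwmgmwwggg" → prefix "gwmgmwwg" already present; 2 new (g, g)
Total nodes = 11 + 2 + 8 + 2 + 6 + 7 + 5 + 0 + 0 + 9 + 2 + 1 + 1 + 7 + 1 + 6 + 3 + 3 + 2 = 76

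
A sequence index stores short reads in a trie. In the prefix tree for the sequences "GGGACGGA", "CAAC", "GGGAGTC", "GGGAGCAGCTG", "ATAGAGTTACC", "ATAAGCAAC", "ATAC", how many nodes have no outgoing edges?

Leaves are exactly the stored words that no other stored word extends.
Those words: "ATAAGCAAC", "ATAC", "ATAGAGTTACC", "CAAC", "GGGACGGA", "GGGAGCAGCTG", "GGGAGTC"
Leaf count: 7

7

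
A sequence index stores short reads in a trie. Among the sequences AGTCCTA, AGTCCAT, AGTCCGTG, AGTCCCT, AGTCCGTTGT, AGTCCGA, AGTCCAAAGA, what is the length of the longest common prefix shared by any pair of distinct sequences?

Look for the deepest trie node that still has at least two words in its subtree.
"AGTCCGTG" and "AGTCCGTTGT" agree on "AGTCCGT" (7 characters) before diverging; nothing deeper is shared.
Longest shared-prefix length: 7

7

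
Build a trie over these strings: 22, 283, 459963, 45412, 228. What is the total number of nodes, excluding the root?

14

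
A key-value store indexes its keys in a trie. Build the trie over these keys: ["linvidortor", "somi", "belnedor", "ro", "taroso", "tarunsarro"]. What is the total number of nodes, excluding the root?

Trace insertions, counting only characters that open a new branch:
  "linvidortor" → 11 new (l, i, n, v, i, d, o, r, t, o, r)
  "somi" → 4 new (s, o, m, i)
  "belnedor" → 8 new (b, e, l, n, e, d, o, r)
  "ro" → 2 new (r, o)
  "taroso" → 6 new (t, a, r, o, s, o)
  "tarunsarro" → prefix "tar" already present; 7 new (u, n, s, a, r, r, o)
Total nodes = 11 + 4 + 8 + 2 + 6 + 7 = 38

38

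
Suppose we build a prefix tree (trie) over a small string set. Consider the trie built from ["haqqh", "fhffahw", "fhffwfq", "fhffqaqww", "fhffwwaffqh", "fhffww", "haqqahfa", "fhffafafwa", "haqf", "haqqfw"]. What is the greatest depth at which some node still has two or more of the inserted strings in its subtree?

6

Equivalently: take the maximum, over all pairs, of their longest common prefix length.
"fhffww" and "fhffwwaffqh" agree on "fhffww" (6 characters) before diverging; nothing deeper is shared.
Longest shared-prefix length: 6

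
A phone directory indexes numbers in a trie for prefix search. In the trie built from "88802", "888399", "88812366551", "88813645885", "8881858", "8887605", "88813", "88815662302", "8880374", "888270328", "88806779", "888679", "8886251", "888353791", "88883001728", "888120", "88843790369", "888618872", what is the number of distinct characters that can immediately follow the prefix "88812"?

Follow the path "88812" to its node, then look at its outgoing edges.
Distinct next characters after "88812": 0, 3.
That node has 2 child edges.

2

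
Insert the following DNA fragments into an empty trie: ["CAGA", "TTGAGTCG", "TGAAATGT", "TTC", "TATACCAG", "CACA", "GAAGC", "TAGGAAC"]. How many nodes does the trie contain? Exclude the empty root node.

Count nodes per top-level branch (shared prefixes stored once):
  'C'-branch (CACA, CAGA): 6 nodes
  'G'-branch (GAAGC): 5 nodes
  'T'-branch (TAGGAAC, TATACCAG, TGAAATGT, TTC, TTGAGTCG): 28 nodes
Sum: 39

39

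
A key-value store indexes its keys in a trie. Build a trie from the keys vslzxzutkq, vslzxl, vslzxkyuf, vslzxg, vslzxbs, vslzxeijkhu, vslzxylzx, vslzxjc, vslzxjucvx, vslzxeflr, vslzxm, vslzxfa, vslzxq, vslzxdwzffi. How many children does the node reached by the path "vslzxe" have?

The children of the "vslzxe" node are the distinct next characters among strings starting with "vslzxe".
Characters that immediately follow "vslzxe" among the stored strings: {f, i}.
That node has 2 child edges.

2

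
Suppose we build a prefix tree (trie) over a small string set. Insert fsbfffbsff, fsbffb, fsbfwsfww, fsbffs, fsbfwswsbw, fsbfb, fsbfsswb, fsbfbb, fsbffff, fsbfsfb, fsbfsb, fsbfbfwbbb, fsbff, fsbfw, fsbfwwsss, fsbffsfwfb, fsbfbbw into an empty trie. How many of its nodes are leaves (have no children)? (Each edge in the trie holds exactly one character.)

Leaves are exactly the stored words that no other stored word extends.
Those words: "fsbfbbw", "fsbfbfwbbb", "fsbffb", "fsbfffbsff", "fsbffff", "fsbffsfwfb", "fsbfsb", "fsbfsfb", "fsbfsswb", "fsbfwsfww", "fsbfwswsbw", "fsbfwwsss"
Leaf count: 12

12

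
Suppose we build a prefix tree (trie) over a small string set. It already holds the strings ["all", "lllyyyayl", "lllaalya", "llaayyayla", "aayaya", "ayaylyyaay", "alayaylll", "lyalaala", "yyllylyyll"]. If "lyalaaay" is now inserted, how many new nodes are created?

2

The longest prefix of "lyalaaay" already in the trie is "lyalaa" (length 6).
So 8 − 6 = 2 new nodes.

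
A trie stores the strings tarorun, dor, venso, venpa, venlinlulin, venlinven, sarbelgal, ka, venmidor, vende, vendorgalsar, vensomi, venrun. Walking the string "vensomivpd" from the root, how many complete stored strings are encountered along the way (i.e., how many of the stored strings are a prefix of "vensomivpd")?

2

Traverse "vensomivpd" character by character; count nodes along the way that are marked as word ends.
Prefixes of the query that are stored words: "venso", "vensomi"
Count: 2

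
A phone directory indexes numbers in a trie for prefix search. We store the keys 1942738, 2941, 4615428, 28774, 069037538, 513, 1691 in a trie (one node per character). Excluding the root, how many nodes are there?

37

Trace insertions, counting only characters that open a new branch:
  "1942738" → 7 new (1, 9, 4, 2, 7, 3, 8)
  "2941" → 4 new (2, 9, 4, 1)
  "4615428" → 7 new (4, 6, 1, 5, 4, 2, 8)
  "28774" → prefix "2" already present; 4 new (8, 7, 7, 4)
  "069037538" → 9 new (0, 6, 9, 0, 3, 7, 5, 3, 8)
  "513" → 3 new (5, 1, 3)
  "1691" → prefix "1" already present; 3 new (6, 9, 1)
Total nodes = 7 + 4 + 7 + 4 + 9 + 3 + 3 = 37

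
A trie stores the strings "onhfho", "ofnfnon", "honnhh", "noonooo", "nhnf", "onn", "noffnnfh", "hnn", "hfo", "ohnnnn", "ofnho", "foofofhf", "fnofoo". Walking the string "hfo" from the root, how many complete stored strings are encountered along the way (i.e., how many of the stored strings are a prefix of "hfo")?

Traverse "hfo" character by character; count nodes along the way that are marked as word ends.
Prefixes of the query that are stored words: "hfo"
Count: 1

1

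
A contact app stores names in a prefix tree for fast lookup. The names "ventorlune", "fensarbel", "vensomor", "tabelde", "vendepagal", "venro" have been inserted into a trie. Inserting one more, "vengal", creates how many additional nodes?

3

Walking "vengal" from the root, the first 3 characters ("ven") follow existing edges; "g" is the first miss.
Each of the 3 remaining characters creates one node.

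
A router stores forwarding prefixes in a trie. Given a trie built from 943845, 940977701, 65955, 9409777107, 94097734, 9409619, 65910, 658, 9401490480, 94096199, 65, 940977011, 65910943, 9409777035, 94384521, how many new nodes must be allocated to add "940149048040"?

"9401490480" is already a path in the trie; the remaining "40" must be added.
Each of the 2 remaining characters creates one node.

2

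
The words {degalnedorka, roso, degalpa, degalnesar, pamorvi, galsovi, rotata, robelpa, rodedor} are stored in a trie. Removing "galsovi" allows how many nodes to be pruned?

After clearing the end-marker at "galsovi", prune upward until reaching a node still needed by another word.
No other word shares any prefix with "galsovi", so all 7 of its nodes go.
Nodes removed: 7

7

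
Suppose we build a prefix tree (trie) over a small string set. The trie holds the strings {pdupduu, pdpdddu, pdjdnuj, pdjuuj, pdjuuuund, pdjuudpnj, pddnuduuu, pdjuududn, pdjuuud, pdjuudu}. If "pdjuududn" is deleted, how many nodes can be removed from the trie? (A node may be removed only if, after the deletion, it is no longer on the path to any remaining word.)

2

After clearing the end-marker at "pdjuududn", prune upward until reaching a node still needed by another word.
The suffix "dn" (2 nodes) is used only by "pdjuududn"; "pdjuudu" is itself a stored word, so pruning stops there.
Nodes removed: 2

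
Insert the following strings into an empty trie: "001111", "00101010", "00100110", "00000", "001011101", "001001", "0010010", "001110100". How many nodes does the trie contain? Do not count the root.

Insert word by word; a character creates a node only if that edge doesn't already exist:
  "001111" → 6 new (0, 0, 1, 1, 1, 1)
  "00101010" → prefix "001" already present; 5 new (0, 1, 0, 1, 0)
  "00100110" → prefix "0010" already present; 4 new (0, 1, 1, 0)
  "00000" → prefix "00" already present; 3 new (0, 0, 0)
  "001011101" → prefix "00101" already present; 4 new (1, 1, 0, 1)
  "001001" → prefix "001001" already present; 0 new (none)
  "0010010" → prefix "001001" already present; 1 new (0)
  "001110100" → prefix "00111" already present; 4 new (0, 1, 0, 0)
Total nodes = 6 + 5 + 4 + 3 + 4 + 0 + 1 + 4 = 27

27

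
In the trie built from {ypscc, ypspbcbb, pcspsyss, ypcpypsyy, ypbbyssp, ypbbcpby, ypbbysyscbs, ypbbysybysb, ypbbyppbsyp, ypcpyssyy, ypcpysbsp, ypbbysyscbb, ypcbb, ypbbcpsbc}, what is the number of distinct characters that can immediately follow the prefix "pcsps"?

1

Follow the path "pcsps" to its node, then look at its outgoing edges.
Distinct next characters after "pcsps": y.
That node has 1 child edge.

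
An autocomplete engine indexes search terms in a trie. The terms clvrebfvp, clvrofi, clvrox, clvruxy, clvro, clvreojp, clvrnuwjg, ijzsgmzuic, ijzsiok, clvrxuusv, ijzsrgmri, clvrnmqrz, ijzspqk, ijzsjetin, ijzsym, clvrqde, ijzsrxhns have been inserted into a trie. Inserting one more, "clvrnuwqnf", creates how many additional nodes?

3

The longest prefix of "clvrnuwqnf" already in the trie is "clvrnuw" (length 7).
New nodes needed: |"clvrnuwqnf"| − 7 = 10 − 7 = 3.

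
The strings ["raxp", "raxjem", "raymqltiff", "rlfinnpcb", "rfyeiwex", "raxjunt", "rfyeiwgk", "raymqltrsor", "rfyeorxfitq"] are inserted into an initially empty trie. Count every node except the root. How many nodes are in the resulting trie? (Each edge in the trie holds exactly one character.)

For each word, the new-node count is its length minus the longest prefix already in the trie:
  "raxp" → 4 new (r, a, x, p)
  "raxjem" → prefix "rax" already present; 3 new (j, e, m)
  "raymqltiff" → prefix "ra" already present; 8 new (y, m, q, l, t, i, f, f)
  "rlfinnpcb" → prefix "r" already present; 8 new (l, f, i, n, n, p, c, b)
  "rfyeiwex" → prefix "r" already present; 7 new (f, y, e, i, w, e, x)
  "raxjunt" → prefix "raxj" already present; 3 new (u, n, t)
  "rfyeiwgk" → prefix "rfyeiw" already present; 2 new (g, k)
  "raymqltrsor" → prefix "raymqlt" already present; 4 new (r, s, o, r)
  "rfyeorxfitq" → prefix "rfye" already present; 7 new (o, r, x, f, i, t, q)
Total nodes = 4 + 3 + 8 + 8 + 7 + 3 + 2 + 4 + 7 = 46

46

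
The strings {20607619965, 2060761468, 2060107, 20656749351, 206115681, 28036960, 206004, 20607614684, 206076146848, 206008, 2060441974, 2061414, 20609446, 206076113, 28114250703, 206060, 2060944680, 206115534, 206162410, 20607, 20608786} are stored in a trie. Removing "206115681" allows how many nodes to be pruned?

Walk "206115681" from the leaf back toward the root, removing each node that no remaining word uses.
The suffix "681" (3 nodes) is used only by "206115681"; the node for "206115" still has the child "5", so pruning stops there.
Nodes removed: 3

3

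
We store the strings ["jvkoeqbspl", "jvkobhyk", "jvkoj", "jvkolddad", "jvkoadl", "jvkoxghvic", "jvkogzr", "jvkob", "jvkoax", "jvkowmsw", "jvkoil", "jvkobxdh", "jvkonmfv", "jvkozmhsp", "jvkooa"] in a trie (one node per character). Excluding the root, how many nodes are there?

53

Count nodes per top-level branch (shared prefixes stored once):
  'j'-branch (jvkoadl, jvkoax, jvkob, jvkobhyk, jvkobxdh, jvkoeqbspl, jvkogzr, jvkoil, jvkoj, jvkolddad, jvkonmfv, jvkooa, jvkowmsw, jvkoxghvic, jvkozmhsp): 53 nodes
Sum: 53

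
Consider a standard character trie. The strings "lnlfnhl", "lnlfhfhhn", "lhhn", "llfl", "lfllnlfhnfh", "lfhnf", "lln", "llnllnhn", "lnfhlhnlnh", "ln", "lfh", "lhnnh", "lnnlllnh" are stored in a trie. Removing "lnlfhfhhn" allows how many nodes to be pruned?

After clearing the end-marker at "lnlfhfhhn", prune upward until reaching a node still needed by another word.
The suffix "hfhhn" (5 nodes) is used only by "lnlfhfhhn"; the node for "lnlf" still has the child "n", so pruning stops there.
Nodes removed: 5

5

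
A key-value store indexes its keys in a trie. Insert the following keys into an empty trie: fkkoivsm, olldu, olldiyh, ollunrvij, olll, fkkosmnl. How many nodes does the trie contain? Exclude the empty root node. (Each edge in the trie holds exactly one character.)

Trie structure (* marks end of a word):
(root)
├─ f
│  └─ k
│     └─ k
│        └─ o
│           ├─ i
│           │  └─ v
│           │     └─ s
│           │        └─ m *
│           └─ s
│              └─ m
│                 └─ n
│                    └─ l *
└─ o
   └─ l
      └─ l
         ├─ d
         │  ├─ i
         │  │  └─ y
         │  │     └─ h *
         │  └─ u *
         ├─ l *
         └─ u
            └─ n
               └─ r
                  └─ v
                     └─ i
                        └─ j *
Counting every labelled node above: 27.

27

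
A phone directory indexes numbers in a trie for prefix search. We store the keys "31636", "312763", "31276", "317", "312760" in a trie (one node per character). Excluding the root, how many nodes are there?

11

Count nodes per top-level branch (shared prefixes stored once):
  '3'-branch (31276, 312760, 312763, 31636, 317): 11 nodes
Sum: 11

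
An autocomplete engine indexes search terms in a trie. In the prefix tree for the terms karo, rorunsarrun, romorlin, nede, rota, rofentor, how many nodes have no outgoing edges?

6

A leaf is a node with no children — equivalently, the end of a word that is not a proper prefix of any other stored word.
Those words: "karo", "nede", "rofentor", "romorlin", "rorunsarrun", "rota"
Leaf count: 6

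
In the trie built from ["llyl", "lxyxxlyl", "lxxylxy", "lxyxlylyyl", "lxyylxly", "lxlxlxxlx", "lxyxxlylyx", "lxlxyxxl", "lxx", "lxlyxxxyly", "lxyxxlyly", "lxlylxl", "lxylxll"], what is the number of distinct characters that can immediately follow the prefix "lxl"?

2

Follow the path "lxl" to its node, then look at its outgoing edges.
Distinct next characters after "lxl": x, y.
That node has 2 child edges.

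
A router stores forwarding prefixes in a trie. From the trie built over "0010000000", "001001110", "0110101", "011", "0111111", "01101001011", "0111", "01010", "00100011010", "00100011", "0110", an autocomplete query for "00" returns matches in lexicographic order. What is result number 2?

00100011

Words with prefix "00", in lexicographic order: "0010000000", "00100011", "00100011010", "001001110"
The 2nd is 00100011.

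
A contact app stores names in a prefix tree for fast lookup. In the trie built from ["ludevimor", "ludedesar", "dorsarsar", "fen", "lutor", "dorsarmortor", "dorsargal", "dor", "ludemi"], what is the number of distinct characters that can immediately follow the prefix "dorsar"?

3

The children of the "dorsar" node are the distinct next characters among strings starting with "dorsar".
Characters that immediately follow "dorsar" among the stored strings: {g, m, s}.
That node has 3 child edges.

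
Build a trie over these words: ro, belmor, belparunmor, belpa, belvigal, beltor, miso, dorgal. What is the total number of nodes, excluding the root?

34

Count nodes per top-level branch (shared prefixes stored once):
  'b'-branch (belmor, belpa, belparunmor, beltor, belvigal): 22 nodes
  'd'-branch (dorgal): 6 nodes
  'm'-branch (miso): 4 nodes
  'r'-branch (ro): 2 nodes
Sum: 34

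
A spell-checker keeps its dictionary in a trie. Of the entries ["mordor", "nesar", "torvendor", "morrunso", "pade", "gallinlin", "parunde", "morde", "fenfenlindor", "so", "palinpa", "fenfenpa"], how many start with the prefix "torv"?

1

Filter for entries beginning with "torv":
Words under "torv": torvendor
Count: 1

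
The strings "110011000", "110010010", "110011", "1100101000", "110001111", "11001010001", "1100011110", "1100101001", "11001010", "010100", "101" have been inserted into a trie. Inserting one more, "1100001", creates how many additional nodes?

Walking "1100001" from the root, the first 5 characters ("11000") follow existing edges; "0" is the first miss.
New nodes needed: |"1100001"| − 5 = 7 − 5 = 2.

2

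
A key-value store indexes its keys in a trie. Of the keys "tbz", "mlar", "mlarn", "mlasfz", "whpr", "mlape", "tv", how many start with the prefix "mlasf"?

Filter for entries beginning with "mlasf":
Words under "mlasf": mlasfz
Count: 1

1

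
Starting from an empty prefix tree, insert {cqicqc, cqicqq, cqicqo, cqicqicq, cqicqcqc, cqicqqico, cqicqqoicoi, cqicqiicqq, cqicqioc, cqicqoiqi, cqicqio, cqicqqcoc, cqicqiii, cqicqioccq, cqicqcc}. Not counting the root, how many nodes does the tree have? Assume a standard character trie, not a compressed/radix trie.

Insert word by word; a character creates a node only if that edge doesn't already exist:
  "cqicqc" → 6 new (c, q, i, c, q, c)
  "cqicqq" → prefix "cqicq" already present; 1 new (q)
  "cqicqo" → prefix "cqicq" already present; 1 new (o)
  "cqicqicq" → prefix "cqicq" already present; 3 new (i, c, q)
  "cqicqcqc" → prefix "cqicqc" already present; 2 new (q, c)
  "cqicqqico" → prefix "cqicqq" already present; 3 new (i, c, o)
  "cqicqqoicoi" → prefix "cqicqq" already present; 5 new (o, i, c, o, i)
  "cqicqiicqq" → prefix "cqicqi" already present; 4 new (i, c, q, q)
  "cqicqioc" → prefix "cqicqi" already present; 2 new (o, c)
  "cqicqoiqi" → prefix "cqicqo" already present; 3 new (i, q, i)
  "cqicqio" → prefix "cqicqio" already present; 0 new (none)
  "cqicqqcoc" → prefix "cqicqq" already present; 3 new (c, o, c)
  "cqicqiii" → prefix "cqicqii" already present; 1 new (i)
  "cqicqioccq" → prefix "cqicqioc" already present; 2 new (c, q)
  "cqicqcc" → prefix "cqicqc" already present; 1 new (c)
Total nodes = 6 + 1 + 1 + 3 + 2 + 3 + 5 + 4 + 2 + 3 + 0 + 3 + 1 + 2 + 1 = 37

37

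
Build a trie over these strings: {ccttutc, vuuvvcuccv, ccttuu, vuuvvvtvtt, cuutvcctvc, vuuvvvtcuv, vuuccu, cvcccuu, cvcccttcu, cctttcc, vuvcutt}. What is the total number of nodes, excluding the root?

56

Trace insertions, counting only characters that open a new branch:
  "ccttutc" → 7 new (c, c, t, t, u, t, c)
  "vuuvvcuccv" → 10 new (v, u, u, v, v, c, u, c, c, v)
  "ccttuu" → prefix "ccttu" already present; 1 new (u)
  "vuuvvvtvtt" → prefix "vuuvv" already present; 5 new (v, t, v, t, t)
  "cuutvcctvc" → prefix "c" already present; 9 new (u, u, t, v, c, c, t, v, c)
  "vuuvvvtcuv" → prefix "vuuvvvt" already present; 3 new (c, u, v)
  "vuuccu" → prefix "vuu" already present; 3 new (c, c, u)
  "cvcccuu" → prefix "c" already present; 6 new (v, c, c, c, u, u)
  "cvcccttcu" → prefix "cvccc" already present; 4 new (t, t, c, u)
  "cctttcc" → prefix "cctt" already present; 3 new (t, c, c)
  "vuvcutt" → prefix "vu" already present; 5 new (v, c, u, t, t)
Total nodes = 7 + 10 + 1 + 5 + 9 + 3 + 3 + 6 + 4 + 3 + 5 = 56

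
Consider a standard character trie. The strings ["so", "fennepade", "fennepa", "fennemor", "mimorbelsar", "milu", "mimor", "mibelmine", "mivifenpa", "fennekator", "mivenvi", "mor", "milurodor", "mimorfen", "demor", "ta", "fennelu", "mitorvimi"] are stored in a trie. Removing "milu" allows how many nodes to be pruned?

A node on "milu"'s path can go only if nothing else ends at it or branches off below it.
Every node on "milu" is still needed (e.g. by "milurodor"), so nothing is freed.
Nodes removed: 0

0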